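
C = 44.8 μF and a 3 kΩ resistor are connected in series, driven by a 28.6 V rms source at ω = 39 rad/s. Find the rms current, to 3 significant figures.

X_C = 1/(ωC) = 572 Ω
Z = 3000 − j572 Ω
|Z| = √(3000² + 572²) = 3050 Ω
I = V/|Z| = 28.6/3050 = 9.36 mA

9.36 mA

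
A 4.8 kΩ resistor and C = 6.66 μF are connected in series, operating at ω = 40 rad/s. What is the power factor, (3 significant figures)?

0.788

X_C = 1/(ωC) = 3750 Ω
Z = 4800 − j3750 Ω
|Z| = √(4800² + 3750²) = 6090 Ω
∠Z = arctan(-3750/4800) = -38.0°
cos φ = cos(-38.0°) = 0.788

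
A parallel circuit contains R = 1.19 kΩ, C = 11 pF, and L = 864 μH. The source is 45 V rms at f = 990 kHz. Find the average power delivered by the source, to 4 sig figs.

1.702 W

ω = 2πf = 6.22e+06 rad/s
X_L = ωL = 5374 Ω
X_C = 1/(ωC) = 14610 Ω
Parallel: admittances add. Y = 1/R + 1/(jωL) + jωC
Y = (0.0008403 − j0.0001176) S
|Y| = 0.0008485 S → |Z| = 1/|Y| = 1179 Ω, ∠Z = −∠Y = 7.969°
I = V/|Z| = 38.18 mA
P = VI cos φ = 45 × 0.03818 × cos(7.969°) = 1.702 W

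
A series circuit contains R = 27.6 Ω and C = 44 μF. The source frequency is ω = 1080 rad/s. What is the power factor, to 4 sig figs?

X_C = 1/(ωC) = 21.04 Ω
Z = 27.60 − j21.04 Ω
|Z| = √(27.60² + 21.04²) = 34.71 Ω
∠Z = arctan(-21.04/27.60) = -37.32°
cos φ = cos(-37.32°) = 0.7952

0.7952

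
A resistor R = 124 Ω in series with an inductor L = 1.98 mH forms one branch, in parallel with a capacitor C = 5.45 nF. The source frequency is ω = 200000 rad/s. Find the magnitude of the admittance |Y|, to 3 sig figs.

1.41 mS

X_L = ωL = 396 Ω
X_C = 1/(ωC) = 917 Ω
Branch 1 (R+jX_L): Z₁ = 124 + j396 Ω, |Z₁| = 415 Ω
Branch 2 (−jX_C): Z₂ = −j917 Ω
Parallel: Z = Z₁Z₂/(Z₁+Z₂), |Z| = 710 Ω, ∠Z = 59.2°
|Y| = 1/|Z| = 1.41 mS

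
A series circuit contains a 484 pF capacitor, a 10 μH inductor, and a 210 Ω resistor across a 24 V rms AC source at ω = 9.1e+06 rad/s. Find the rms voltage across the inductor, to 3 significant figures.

X_L = ωL = 91.0 Ω
X_C = 1/(ωC) = 227 Ω
Net reactance X = X_L − X_C = -136 Ω
Z = 210 − j136 Ω
|Z| = √(210² + 136²) = 250 Ω
I = V/|Z| = 95.9 mA
V_L = I·|Z_L| = 0.0959 × 91.0 = 8.73 V

8.73 V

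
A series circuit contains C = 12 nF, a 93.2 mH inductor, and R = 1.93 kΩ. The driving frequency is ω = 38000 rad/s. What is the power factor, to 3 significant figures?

X_L = ωL = 3540 Ω
X_C = 1/(ωC) = 2190 Ω
Net reactance X = X_L − X_C = 1350 Ω
Z = 1930 + j1350 Ω
|Z| = √(1930² + 1350²) = 2350 Ω
∠Z = arctan(1350/1930) = 34.9°
cos φ = cos(34.9°) = 0.820

0.820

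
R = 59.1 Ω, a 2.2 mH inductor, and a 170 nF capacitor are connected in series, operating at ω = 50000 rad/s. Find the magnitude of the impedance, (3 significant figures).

59.6 Ω

X_L = ωL = 110 Ω
X_C = 1/(ωC) = 118 Ω
Net reactance X = X_L − X_C = -7.65 Ω
Z = 59.1 − j7.65 Ω
|Z| = √(59.1² + 7.65²) = 59.6 Ω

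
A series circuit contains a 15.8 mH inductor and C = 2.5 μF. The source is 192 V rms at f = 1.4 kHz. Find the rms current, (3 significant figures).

2.05 A

ω = 2πf = 8796 rad/s
X_L = ωL = 139 Ω
X_C = 1/(ωC) = 45.5 Ω
Net reactance X = X_L − X_C = 93.5 Ω
Z = j93.5 Ω
|Z| = √(0² + 93.5²) = 93.5 Ω
I = V/|Z| = 192/93.5 = 2.05 A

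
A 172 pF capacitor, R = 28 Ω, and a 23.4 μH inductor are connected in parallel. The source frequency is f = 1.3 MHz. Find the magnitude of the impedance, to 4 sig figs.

27.84 Ω

ω = 2πf = 8.168e+06 rad/s
X_L = ωL = 191.1 Ω
X_C = 1/(ωC) = 711.8 Ω
Parallel: admittances add. Y = 1/R + 1/(jωL) + jωC
Y = (0.03571 − j0.003827) S
|Y| = 0.03592 S → |Z| = 1/|Y| = 27.84 Ω, ∠Z = −∠Y = 6.116°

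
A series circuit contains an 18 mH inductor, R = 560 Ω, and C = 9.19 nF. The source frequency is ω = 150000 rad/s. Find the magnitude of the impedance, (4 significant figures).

2052 Ω

X_L = ωL = 2700 Ω
X_C = 1/(ωC) = 725.4 Ω
Net reactance X = X_L − X_C = 1975 Ω
Z = 560.0 + j1975 Ω
|Z| = √(560.0² + 1975²) = 2052 Ω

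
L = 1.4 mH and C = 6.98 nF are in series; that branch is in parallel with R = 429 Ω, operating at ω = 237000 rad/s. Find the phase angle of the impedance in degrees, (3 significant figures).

-57.6°

X_L = ωL = 332 Ω
X_C = 1/(ωC) = 604 Ω
Branch 1: Z₁ = R = 429 Ω
Branch 2 (series LC): Z₂ = j(X_L − X_C) = −j273 Ω
Parallel: Z = Z₁Z₂/(Z₁+Z₂), |Z| = 230 Ω, ∠Z = -57.6°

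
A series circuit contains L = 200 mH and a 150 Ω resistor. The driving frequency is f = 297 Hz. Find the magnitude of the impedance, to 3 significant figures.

402 Ω

ω = 2πf = 1866 rad/s
X_L = ωL = 373 Ω
Z = 150 + j373 Ω
|Z| = √(150² + 373²) = 402 Ω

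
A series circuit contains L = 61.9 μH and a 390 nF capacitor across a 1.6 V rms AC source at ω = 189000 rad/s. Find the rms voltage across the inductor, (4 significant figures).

X_L = ωL = 11.70 Ω
X_C = 1/(ωC) = 13.57 Ω
Net reactance X = X_L − X_C = -1.868 Ω
Z = − j1.868 Ω
|Z| = √(0² + 1.868²) = 1.868 Ω
I = V/|Z| = 856.7 mA
V_L = I·|Z_L| = 0.8567 × 11.70 = 10.02 V

10.02 V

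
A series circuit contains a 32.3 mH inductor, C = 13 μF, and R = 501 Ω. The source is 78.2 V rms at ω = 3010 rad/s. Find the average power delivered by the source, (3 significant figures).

12.0 W

X_L = ωL = 97.2 Ω
X_C = 1/(ωC) = 25.6 Ω
Net reactance X = X_L − X_C = 71.7 Ω
Z = 501 + j71.7 Ω
|Z| = √(501² + 71.7²) = 506 Ω
∠Z = arctan(71.7/501) = 8.14°
I = V/|Z| = 155 mA
P = VI cos φ = 78.2 × 0.155 × cos(8.14°) = 12.0 W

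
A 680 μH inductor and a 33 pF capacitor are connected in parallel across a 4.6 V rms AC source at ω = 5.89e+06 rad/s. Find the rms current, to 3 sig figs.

X_L = ωL = 4010 Ω
X_C = 1/(ωC) = 5140 Ω
Parallel: admittances add. Y = 1/(jωL) + jωC
Y = (0 − j5.53e-05) S
|Y| = 5.53e-05 S → |Z| = 1/|Y| = 18100 Ω, ∠Z = −∠Y = 90.0°
I = V/|Z| = 4.6/18100 = 254 μA

254 μA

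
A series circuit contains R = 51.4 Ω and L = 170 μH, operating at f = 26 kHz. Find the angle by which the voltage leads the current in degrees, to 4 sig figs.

28.38°

ω = 2πf = 163400 rad/s
X_L = ωL = 27.77 Ω
Z = 51.40 + j27.77 Ω
|Z| = √(51.40² + 27.77²) = 58.42 Ω
∠Z = arctan(27.77/51.40) = 28.38°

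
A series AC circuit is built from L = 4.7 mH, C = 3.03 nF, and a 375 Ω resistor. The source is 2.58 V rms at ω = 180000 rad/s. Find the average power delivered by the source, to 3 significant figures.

X_L = ωL = 846 Ω
X_C = 1/(ωC) = 1830 Ω
Net reactance X = X_L − X_C = -988 Ω
Z = 375 − j988 Ω
|Z| = √(375² + 988²) = 1060 Ω
∠Z = arctan(-988/375) = -69.2°
I = V/|Z| = 2.44 mA
P = VI cos φ = 2.58 × 0.00244 × cos(-69.2°) = 2.24 mW

2.24 mW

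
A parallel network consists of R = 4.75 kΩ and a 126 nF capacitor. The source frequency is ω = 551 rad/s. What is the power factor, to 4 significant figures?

X_C = 1/(ωC) = 14400 Ω
Parallel: admittances add. Y = 1/R + jωC
Y = (0.0002105 + j6.943e-05) S
|Y| = 0.0002217 S → |Z| = 1/|Y| = 4511 Ω, ∠Z = −∠Y = -18.25°
cos φ = cos(-18.25°) = 0.9497

0.9497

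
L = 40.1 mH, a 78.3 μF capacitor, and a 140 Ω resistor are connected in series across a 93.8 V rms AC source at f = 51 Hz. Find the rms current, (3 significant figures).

ω = 2πf = 320.4 rad/s
X_L = ωL = 12.8 Ω
X_C = 1/(ωC) = 39.9 Ω
Net reactance X = X_L − X_C = -27.0 Ω
Z = 140 − j27.0 Ω
|Z| = √(140² + 27.0²) = 143 Ω
I = V/|Z| = 93.8/143 = 658 mA

658 mA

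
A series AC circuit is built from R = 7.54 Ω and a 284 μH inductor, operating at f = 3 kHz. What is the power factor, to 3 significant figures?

ω = 2πf = 18850 rad/s
X_L = ωL = 5.35 Ω
Z = 7.54 + j5.35 Ω
|Z| = √(7.54² + 5.35²) = 9.25 Ω
∠Z = arctan(5.35/7.54) = 35.4°
cos φ = cos(35.4°) = 0.815

0.815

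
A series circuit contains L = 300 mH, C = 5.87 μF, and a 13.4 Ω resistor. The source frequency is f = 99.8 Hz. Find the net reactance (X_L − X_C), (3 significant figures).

ω = 2πf = 627.1 rad/s
X_L = ωL = 188 Ω
X_C = 1/(ωC) = 272 Ω
X = 188 − 272 = -83.6 Ω

-83.6 Ω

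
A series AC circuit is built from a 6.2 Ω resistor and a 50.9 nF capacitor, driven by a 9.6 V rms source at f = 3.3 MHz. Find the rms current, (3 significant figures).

1.53 A

ω = 2πf = 2.073e+07 rad/s
X_C = 1/(ωC) = 0.948 Ω
Z = 6.20 − j0.948 Ω
|Z| = √(6.20² + 0.948²) = 6.27 Ω
I = V/|Z| = 9.6/6.27 = 1.53 A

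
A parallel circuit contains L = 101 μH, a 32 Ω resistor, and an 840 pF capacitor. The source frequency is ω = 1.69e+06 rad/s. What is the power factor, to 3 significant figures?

0.990

X_L = ωL = 171 Ω
X_C = 1/(ωC) = 704 Ω
Parallel: admittances add. Y = 1/R + 1/(jωL) + jωC
Y = (0.0312 − j0.00444) S
|Y| = 0.0316 S → |Z| = 1/|Y| = 31.7 Ω, ∠Z = −∠Y = 8.08°
cos φ = cos(8.08°) = 0.990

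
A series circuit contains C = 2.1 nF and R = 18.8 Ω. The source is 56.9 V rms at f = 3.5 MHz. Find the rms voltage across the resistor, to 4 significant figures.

ω = 2πf = 2.199e+07 rad/s
X_C = 1/(ωC) = 21.65 Ω
Z = 18.80 − j21.65 Ω
|Z| = √(18.80² + 21.65²) = 28.68 Ω
I = V/|Z| = 1.984 A
V_R = I·|Z_R| = 1.984 × 18.80 = 37.30 V

37.30 V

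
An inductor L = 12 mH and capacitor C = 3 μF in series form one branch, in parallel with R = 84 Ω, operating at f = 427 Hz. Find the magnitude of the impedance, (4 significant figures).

62.05 Ω

ω = 2πf = 2683 rad/s
X_L = ωL = 32.20 Ω
X_C = 1/(ωC) = 124.2 Ω
Branch 1: Z₁ = R = 84.00 Ω
Branch 2 (series LC): Z₂ = j(X_L − X_C) = −j92.05 Ω
Parallel: Z = Z₁Z₂/(Z₁+Z₂), |Z| = 62.05 Ω, ∠Z = -42.38°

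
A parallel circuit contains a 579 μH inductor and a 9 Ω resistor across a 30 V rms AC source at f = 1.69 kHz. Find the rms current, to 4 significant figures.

ω = 2πf = 10620 rad/s
X_L = ωL = 6.148 Ω
Parallel: admittances add. Y = 1/R + 1/(jωL)
Y = (0.1111 − j0.1627) S
|Y| = 0.1970 S → |Z| = 1/|Y| = 5.077 Ω, ∠Z = −∠Y = 55.66°
I = V/|Z| = 30/5.077 = 5.909 A

5.909 A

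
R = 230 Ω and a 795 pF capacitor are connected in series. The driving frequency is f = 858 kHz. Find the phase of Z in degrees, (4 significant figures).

ω = 2πf = 5.391e+06 rad/s
X_C = 1/(ωC) = 233.3 Ω
Z = 230.0 − j233.3 Ω
|Z| = √(230.0² + 233.3²) = 327.6 Ω
∠Z = arctan(-233.3/230.0) = -45.41°

-45.41°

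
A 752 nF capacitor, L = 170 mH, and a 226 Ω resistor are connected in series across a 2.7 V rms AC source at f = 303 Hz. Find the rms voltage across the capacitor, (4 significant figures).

4.309 V

ω = 2πf = 1904 rad/s
X_L = ωL = 323.6 Ω
X_C = 1/(ωC) = 698.5 Ω
Net reactance X = X_L − X_C = -374.8 Ω
Z = 226.0 − j374.8 Ω
|Z| = √(226.0² + 374.8²) = 437.7 Ω
I = V/|Z| = 6.169 mA
V_C = I·|Z_C| = 0.006169 × 698.5 = 4.309 V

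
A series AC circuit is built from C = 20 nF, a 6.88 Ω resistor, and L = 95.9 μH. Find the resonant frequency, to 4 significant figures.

ω₀ = 1/√(LC) = 1/√(9.59e-05 × 2e-08) = 722100 rad/s
f₀ = ω₀/(2π) = 114.9 kHz

114.9 kHz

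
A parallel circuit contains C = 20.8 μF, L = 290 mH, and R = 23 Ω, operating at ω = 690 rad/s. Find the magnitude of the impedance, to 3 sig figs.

X_L = ωL = 200 Ω
X_C = 1/(ωC) = 69.7 Ω
Parallel: admittances add. Y = 1/R + 1/(jωL) + jωC
Y = (0.0435 + j0.00935) S
|Y| = 0.0445 S → |Z| = 1/|Y| = 22.5 Ω, ∠Z = −∠Y = -12.1°

22.5 Ω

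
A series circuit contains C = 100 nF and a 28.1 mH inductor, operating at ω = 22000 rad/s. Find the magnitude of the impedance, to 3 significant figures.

X_L = ωL = 618 Ω
X_C = 1/(ωC) = 455 Ω
Net reactance X = X_L − X_C = 164 Ω
Z = j164 Ω
|Z| = √(0² + 164²) = 164 Ω

164 Ω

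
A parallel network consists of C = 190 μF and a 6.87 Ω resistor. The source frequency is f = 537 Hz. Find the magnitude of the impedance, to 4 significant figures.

ω = 2πf = 3374 rad/s
X_C = 1/(ωC) = 1.560 Ω
Parallel: admittances add. Y = 1/R + jωC
Y = (0.1456 + j0.6411) S
|Y| = 0.6574 S → |Z| = 1/|Y| = 1.521 Ω, ∠Z = −∠Y = -77.21°

1.521 Ω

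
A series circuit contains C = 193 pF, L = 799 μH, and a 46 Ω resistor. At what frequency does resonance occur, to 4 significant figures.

405.3 kHz

ω₀ = 1/√(LC) = 1/√(0.000799 × 1.93e-10) = 2.547e+06 rad/s
f₀ = ω₀/(2π) = 405.3 kHz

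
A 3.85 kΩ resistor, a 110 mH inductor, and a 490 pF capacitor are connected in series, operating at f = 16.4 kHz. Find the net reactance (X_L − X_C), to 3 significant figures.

-8470 Ω

ω = 2πf = 103000 rad/s
X_L = ωL = 11300 Ω
X_C = 1/(ωC) = 19800 Ω
X = 11300 − 19800 = -8470 Ω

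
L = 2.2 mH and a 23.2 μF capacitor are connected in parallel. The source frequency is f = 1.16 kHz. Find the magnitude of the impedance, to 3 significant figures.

9.37 Ω

ω = 2πf = 7288 rad/s
X_L = ωL = 16.0 Ω
X_C = 1/(ωC) = 5.91 Ω
Parallel: admittances add. Y = 1/(jωL) + jωC
Y = (0 + j0.107) S
|Y| = 0.107 S → |Z| = 1/|Y| = 9.37 Ω, ∠Z = −∠Y = -90.0°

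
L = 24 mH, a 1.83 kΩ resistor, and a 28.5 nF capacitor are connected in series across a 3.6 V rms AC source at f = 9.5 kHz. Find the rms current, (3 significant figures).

1.79 mA

ω = 2πf = 59690 rad/s
X_L = ωL = 1430 Ω
X_C = 1/(ωC) = 588 Ω
Net reactance X = X_L − X_C = 845 Ω
Z = 1830 + j845 Ω
|Z| = √(1830² + 845²) = 2020 Ω
I = V/|Z| = 3.6/2020 = 1.79 mA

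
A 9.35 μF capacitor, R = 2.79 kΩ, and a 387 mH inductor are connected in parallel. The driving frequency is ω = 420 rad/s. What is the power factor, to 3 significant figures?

0.159

X_L = ωL = 163 Ω
X_C = 1/(ωC) = 255 Ω
Parallel: admittances add. Y = 1/R + 1/(jωL) + jωC
Y = (0.000358 − j0.00223) S
|Y| = 0.00225 S → |Z| = 1/|Y| = 444 Ω, ∠Z = −∠Y = 80.9°
cos φ = cos(80.9°) = 0.159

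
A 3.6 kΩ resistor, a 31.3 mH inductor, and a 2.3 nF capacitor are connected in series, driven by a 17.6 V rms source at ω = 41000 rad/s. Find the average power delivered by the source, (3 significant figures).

X_L = ωL = 1280 Ω
X_C = 1/(ωC) = 10600 Ω
Net reactance X = X_L − X_C = -9320 Ω
Z = 3600 − j9320 Ω
|Z| = √(3600² + 9320²) = 9990 Ω
∠Z = arctan(-9320/3600) = -68.9°
I = V/|Z| = 1.76 mA
P = VI cos φ = 17.6 × 0.00176 × cos(-68.9°) = 11.2 mW

11.2 mW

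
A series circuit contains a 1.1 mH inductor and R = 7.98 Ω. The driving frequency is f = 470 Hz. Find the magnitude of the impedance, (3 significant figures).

8.62 Ω

ω = 2πf = 2953 rad/s
X_L = ωL = 3.25 Ω
Z = 7.98 + j3.25 Ω
|Z| = √(7.98² + 3.25²) = 8.62 Ω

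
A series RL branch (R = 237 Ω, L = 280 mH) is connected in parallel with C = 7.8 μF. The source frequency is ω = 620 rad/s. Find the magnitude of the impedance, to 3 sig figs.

X_L = ωL = 174 Ω
X_C = 1/(ωC) = 207 Ω
Branch 1 (R+jX_L): Z₁ = 237 + j174 Ω, |Z₁| = 294 Ω
Branch 2 (−jX_C): Z₂ = −j207 Ω
Parallel: Z = Z₁Z₂/(Z₁+Z₂), |Z| = 254 Ω, ∠Z = -45.8°

254 Ω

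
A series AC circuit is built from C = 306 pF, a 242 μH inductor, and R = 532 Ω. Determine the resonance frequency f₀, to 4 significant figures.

584.9 kHz

ω₀ = 1/√(LC) = 1/√(0.000242 × 3.06e-10) = 3.675e+06 rad/s
f₀ = ω₀/(2π) = 584.9 kHz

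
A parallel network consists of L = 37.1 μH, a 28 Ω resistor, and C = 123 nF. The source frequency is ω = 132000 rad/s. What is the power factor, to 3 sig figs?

0.187

X_L = ωL = 4.90 Ω
X_C = 1/(ωC) = 61.6 Ω
Parallel: admittances add. Y = 1/R + 1/(jωL) + jωC
Y = (0.0357 − j0.188) S
|Y| = 0.191 S → |Z| = 1/|Y| = 5.23 Ω, ∠Z = −∠Y = 79.2°
cos φ = cos(79.2°) = 0.187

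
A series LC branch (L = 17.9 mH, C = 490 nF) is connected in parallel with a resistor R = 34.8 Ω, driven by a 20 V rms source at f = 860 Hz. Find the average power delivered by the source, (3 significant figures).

ω = 2πf = 5404 rad/s
X_L = ωL = 96.7 Ω
X_C = 1/(ωC) = 378 Ω
Branch 1: Z₁ = R = 34.8 Ω
Branch 2 (series LC): Z₂ = j(X_L − X_C) = −j281 Ω
Parallel: Z = Z₁Z₂/(Z₁+Z₂), |Z| = 34.5 Ω, ∠Z = -7.06°
I = V/|Z| = 579 mA
P = VI cos φ = 20 × 0.579 × cos(-7.06°) = 11.5 W

11.5 W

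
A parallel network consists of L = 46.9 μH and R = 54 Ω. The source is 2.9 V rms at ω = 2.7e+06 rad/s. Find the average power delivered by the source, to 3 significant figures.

156 mW

X_L = ωL = 127 Ω
Parallel: admittances add. Y = 1/R + 1/(jωL)
Y = (0.0185 − j0.00790) S
|Y| = 0.0201 S → |Z| = 1/|Y| = 49.7 Ω, ∠Z = −∠Y = 23.1°
I = V/|Z| = 58.4 mA
P = VI cos φ = 2.9 × 0.0584 × cos(23.1°) = 156 mW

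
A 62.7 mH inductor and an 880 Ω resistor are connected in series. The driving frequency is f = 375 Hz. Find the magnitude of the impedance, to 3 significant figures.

ω = 2πf = 2356 rad/s
X_L = ωL = 148 Ω
Z = 880 + j148 Ω
|Z| = √(880² + 148²) = 892 Ω

892 Ω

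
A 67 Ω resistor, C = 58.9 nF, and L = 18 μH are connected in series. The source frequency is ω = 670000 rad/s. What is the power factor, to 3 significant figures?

X_L = ωL = 12.1 Ω
X_C = 1/(ωC) = 25.3 Ω
Net reactance X = X_L − X_C = -13.3 Ω
Z = 67.0 − j13.3 Ω
|Z| = √(67.0² + 13.3²) = 68.3 Ω
∠Z = arctan(-13.3/67.0) = -11.2°
cos φ = cos(-11.2°) = 0.981

0.981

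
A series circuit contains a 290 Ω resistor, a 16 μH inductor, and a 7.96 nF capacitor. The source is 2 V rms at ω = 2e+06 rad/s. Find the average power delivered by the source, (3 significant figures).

13.6 mW

X_L = ωL = 32.0 Ω
X_C = 1/(ωC) = 62.8 Ω
Net reactance X = X_L − X_C = -30.8 Ω
Z = 290 − j30.8 Ω
|Z| = √(290² + 30.8²) = 292 Ω
∠Z = arctan(-30.8/290) = -6.07°
I = V/|Z| = 6.86 mA
P = VI cos φ = 2 × 0.00686 × cos(-6.07°) = 13.6 mW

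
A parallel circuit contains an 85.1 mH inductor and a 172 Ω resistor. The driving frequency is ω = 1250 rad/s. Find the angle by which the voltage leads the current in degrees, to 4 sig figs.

X_L = ωL = 106.4 Ω
Parallel: admittances add. Y = 1/R + 1/(jωL)
Y = (0.005814 − j0.009401) S
|Y| = 0.01105 S → |Z| = 1/|Y| = 90.47 Ω, ∠Z = −∠Y = 58.26°

58.26°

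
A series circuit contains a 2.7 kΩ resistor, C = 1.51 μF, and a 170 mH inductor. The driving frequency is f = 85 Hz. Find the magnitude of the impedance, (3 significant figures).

2930 Ω

ω = 2πf = 534.1 rad/s
X_L = ωL = 90.8 Ω
X_C = 1/(ωC) = 1240 Ω
Net reactance X = X_L − X_C = -1150 Ω
Z = 2700 − j1150 Ω
|Z| = √(2700² + 1150²) = 2930 Ω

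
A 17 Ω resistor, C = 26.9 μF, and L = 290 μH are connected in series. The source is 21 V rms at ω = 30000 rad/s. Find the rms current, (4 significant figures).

X_L = ωL = 8.700 Ω
X_C = 1/(ωC) = 1.239 Ω
Net reactance X = X_L − X_C = 7.461 Ω
Z = 17.00 + j7.461 Ω
|Z| = √(17.00² + 7.461²) = 18.57 Ω
I = V/|Z| = 21/18.57 = 1.131 A

1.131 A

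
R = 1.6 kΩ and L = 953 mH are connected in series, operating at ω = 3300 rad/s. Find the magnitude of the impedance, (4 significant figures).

3529 Ω

X_L = ωL = 3145 Ω
Z = 1600 + j3145 Ω
|Z| = √(1600² + 3145²) = 3529 Ω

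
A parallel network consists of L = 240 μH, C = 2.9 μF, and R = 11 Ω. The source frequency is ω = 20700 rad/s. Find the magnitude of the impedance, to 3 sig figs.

X_L = ωL = 4.97 Ω
X_C = 1/(ωC) = 16.7 Ω
Parallel: admittances add. Y = 1/R + 1/(jωL) + jωC
Y = (0.0909 − j0.141) S
|Y| = 0.168 S → |Z| = 1/|Y| = 5.95 Ω, ∠Z = −∠Y = 57.2°

5.95 Ω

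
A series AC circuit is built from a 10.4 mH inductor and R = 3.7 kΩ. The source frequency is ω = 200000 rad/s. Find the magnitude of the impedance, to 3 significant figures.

X_L = ωL = 2080 Ω
Z = 3700 + j2080 Ω
|Z| = √(3700² + 2080²) = 4240 Ω

4240 Ω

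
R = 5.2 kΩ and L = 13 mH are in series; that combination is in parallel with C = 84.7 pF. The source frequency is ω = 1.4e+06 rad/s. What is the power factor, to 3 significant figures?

X_L = ωL = 18200 Ω
X_C = 1/(ωC) = 8430 Ω
Branch 1 (R+jX_L): Z₁ = 5200 + j18200 Ω, |Z₁| = 18900 Ω
Branch 2 (−jX_C): Z₂ = −j8430 Ω
Parallel: Z = Z₁Z₂/(Z₁+Z₂), |Z| = 14400 Ω, ∠Z = -77.9°
cos φ = cos(-77.9°) = 0.209

0.209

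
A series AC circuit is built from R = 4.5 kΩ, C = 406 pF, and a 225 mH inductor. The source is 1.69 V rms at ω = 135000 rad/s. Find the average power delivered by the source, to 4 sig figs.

76.78 μW

X_L = ωL = 30380 Ω
X_C = 1/(ωC) = 18240 Ω
Net reactance X = X_L − X_C = 12130 Ω
Z = 4500 + j12130 Ω
|Z| = √(4500² + 12130²) = 12940 Ω
∠Z = arctan(12130/4500) = 69.65°
I = V/|Z| = 130.6 μA
P = VI cos φ = 1.69 × 0.0001306 × cos(69.65°) = 76.78 μW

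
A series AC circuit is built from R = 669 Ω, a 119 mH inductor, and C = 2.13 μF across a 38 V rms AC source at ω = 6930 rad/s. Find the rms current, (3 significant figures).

37.6 mA

X_L = ωL = 825 Ω
X_C = 1/(ωC) = 67.7 Ω
Net reactance X = X_L − X_C = 757 Ω
Z = 669 + j757 Ω
|Z| = √(669² + 757²) = 1010 Ω
I = V/|Z| = 38/1010 = 37.6 mA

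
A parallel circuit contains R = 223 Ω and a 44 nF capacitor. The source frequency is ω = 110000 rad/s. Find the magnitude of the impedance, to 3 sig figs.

152 Ω

X_C = 1/(ωC) = 207 Ω
Parallel: admittances add. Y = 1/R + jωC
Y = (0.00448 + j0.00484) S
|Y| = 0.00660 S → |Z| = 1/|Y| = 152 Ω, ∠Z = −∠Y = -47.2°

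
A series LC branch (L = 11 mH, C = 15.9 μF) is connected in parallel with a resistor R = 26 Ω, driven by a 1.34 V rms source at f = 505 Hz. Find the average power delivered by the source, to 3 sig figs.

ω = 2πf = 3173 rad/s
X_L = ωL = 34.9 Ω
X_C = 1/(ωC) = 19.8 Ω
Branch 1: Z₁ = R = 26.0 Ω
Branch 2 (series LC): Z₂ = j(X_L − X_C) = j15.1 Ω
Parallel: Z = Z₁Z₂/(Z₁+Z₂), |Z| = 13.0 Ω, ∠Z = 59.9°
I = V/|Z| = 103 mA
P = VI cos φ = 1.34 × 0.103 × cos(59.9°) = 69.1 mW

69.1 mW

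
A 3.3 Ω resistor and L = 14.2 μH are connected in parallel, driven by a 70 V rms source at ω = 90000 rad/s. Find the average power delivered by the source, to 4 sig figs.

1.485 kW

X_L = ωL = 1.278 Ω
Parallel: admittances add. Y = 1/R + 1/(jωL)
Y = (0.3030 − j0.7825) S
|Y| = 0.8391 S → |Z| = 1/|Y| = 1.192 Ω, ∠Z = −∠Y = 68.83°
I = V/|Z| = 58.74 A
P = VI cos φ = 70 × 58.74 × cos(68.83°) = 1.485 kW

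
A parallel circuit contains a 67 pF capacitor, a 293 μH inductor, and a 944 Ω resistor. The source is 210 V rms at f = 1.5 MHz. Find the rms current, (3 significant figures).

ω = 2πf = 9.425e+06 rad/s
X_L = ωL = 2760 Ω
X_C = 1/(ωC) = 1580 Ω
Parallel: admittances add. Y = 1/R + 1/(jωL) + jωC
Y = (0.00106 + j0.000269) S
|Y| = 0.00109 S → |Z| = 1/|Y| = 915 Ω, ∠Z = −∠Y = -14.3°
I = V/|Z| = 210/915 = 230 mA

230 mA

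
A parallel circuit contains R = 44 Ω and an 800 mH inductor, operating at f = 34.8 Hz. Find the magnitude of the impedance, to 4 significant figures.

42.67 Ω

ω = 2πf = 218.7 rad/s
X_L = ωL = 174.9 Ω
Parallel: admittances add. Y = 1/R + 1/(jωL)
Y = (0.02273 − j0.005717) S
|Y| = 0.02344 S → |Z| = 1/|Y| = 42.67 Ω, ∠Z = −∠Y = 14.12°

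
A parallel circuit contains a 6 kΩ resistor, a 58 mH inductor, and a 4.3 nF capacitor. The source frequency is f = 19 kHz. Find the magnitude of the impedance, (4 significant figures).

ω = 2πf = 119400 rad/s
X_L = ωL = 6924 Ω
X_C = 1/(ωC) = 1948 Ω
Parallel: admittances add. Y = 1/R + 1/(jωL) + jωC
Y = (0.0001667 + j0.0003689) S
|Y| = 0.0004048 S → |Z| = 1/|Y| = 2470 Ω, ∠Z = −∠Y = -65.69°

2470 Ω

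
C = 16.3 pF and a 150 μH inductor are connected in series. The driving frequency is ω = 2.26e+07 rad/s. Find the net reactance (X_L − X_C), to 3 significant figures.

675 Ω

X_L = ωL = 3390 Ω
X_C = 1/(ωC) = 2710 Ω
X = 3390 − 2710 = 675 Ω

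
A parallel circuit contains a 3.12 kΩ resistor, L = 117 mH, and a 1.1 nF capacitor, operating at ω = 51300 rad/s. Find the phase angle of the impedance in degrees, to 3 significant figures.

19.0°

X_L = ωL = 6000 Ω
X_C = 1/(ωC) = 17700 Ω
Parallel: admittances add. Y = 1/R + 1/(jωL) + jωC
Y = (0.000321 − j0.000110) S
|Y| = 0.000339 S → |Z| = 1/|Y| = 2950 Ω, ∠Z = −∠Y = 19.0°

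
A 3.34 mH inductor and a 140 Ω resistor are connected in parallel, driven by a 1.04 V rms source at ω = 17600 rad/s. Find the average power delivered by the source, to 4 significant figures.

X_L = ωL = 58.78 Ω
Parallel: admittances add. Y = 1/R + 1/(jωL)
Y = (0.007143 − j0.01701) S
|Y| = 0.01845 S → |Z| = 1/|Y| = 54.20 Ω, ∠Z = −∠Y = 67.22°
I = V/|Z| = 19.19 mA
P = VI cos φ = 1.04 × 0.01919 × cos(67.22°) = 7.726 mW

7.726 mW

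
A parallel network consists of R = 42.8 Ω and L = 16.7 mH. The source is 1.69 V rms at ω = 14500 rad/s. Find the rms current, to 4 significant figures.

40.10 mA

X_L = ωL = 242.2 Ω
Parallel: admittances add. Y = 1/R + 1/(jωL)
Y = (0.02336 − j0.004130) S
|Y| = 0.02373 S → |Z| = 1/|Y| = 42.15 Ω, ∠Z = −∠Y = 10.02°
I = V/|Z| = 1.69/42.15 = 40.10 mA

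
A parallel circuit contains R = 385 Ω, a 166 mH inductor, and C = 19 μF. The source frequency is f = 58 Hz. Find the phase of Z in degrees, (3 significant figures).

ω = 2πf = 364.4 rad/s
X_L = ωL = 60.5 Ω
X_C = 1/(ωC) = 144 Ω
Parallel: admittances add. Y = 1/R + 1/(jωL) + jωC
Y = (0.00260 − j0.00961) S
|Y| = 0.00995 S → |Z| = 1/|Y| = 100 Ω, ∠Z = −∠Y = 74.9°

74.9°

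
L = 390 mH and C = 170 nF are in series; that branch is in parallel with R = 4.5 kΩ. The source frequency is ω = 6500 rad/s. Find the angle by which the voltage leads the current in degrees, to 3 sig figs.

X_L = ωL = 2540 Ω
X_C = 1/(ωC) = 905 Ω
Branch 1: Z₁ = R = 4500 Ω
Branch 2 (series LC): Z₂ = j(X_L − X_C) = j1630 Ω
Parallel: Z = Z₁Z₂/(Z₁+Z₂), |Z| = 1530 Ω, ∠Z = 70.1°

70.1°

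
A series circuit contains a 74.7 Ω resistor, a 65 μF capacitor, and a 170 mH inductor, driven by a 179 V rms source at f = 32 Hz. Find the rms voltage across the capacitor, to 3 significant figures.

ω = 2πf = 201.1 rad/s
X_L = ωL = 34.2 Ω
X_C = 1/(ωC) = 76.5 Ω
Net reactance X = X_L − X_C = -42.3 Ω
Z = 74.7 − j42.3 Ω
|Z| = √(74.7² + 42.3²) = 85.9 Ω
I = V/|Z| = 2.08 A
V_C = I·|Z_C| = 2.08 × 76.5 = 160 V

160 V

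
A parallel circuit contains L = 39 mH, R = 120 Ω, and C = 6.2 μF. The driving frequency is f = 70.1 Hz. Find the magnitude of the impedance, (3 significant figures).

ω = 2πf = 440.5 rad/s
X_L = ωL = 17.2 Ω
X_C = 1/(ωC) = 366 Ω
Parallel: admittances add. Y = 1/R + 1/(jωL) + jωC
Y = (0.00833 − j0.0555) S
|Y| = 0.0561 S → |Z| = 1/|Y| = 17.8 Ω, ∠Z = −∠Y = 81.5°

17.8 Ω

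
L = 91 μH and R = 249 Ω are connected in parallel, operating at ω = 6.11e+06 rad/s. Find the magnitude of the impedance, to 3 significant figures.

227 Ω

X_L = ωL = 556 Ω
Parallel: admittances add. Y = 1/R + 1/(jωL)
Y = (0.00402 − j0.00180) S
|Y| = 0.00440 S → |Z| = 1/|Y| = 227 Ω, ∠Z = −∠Y = 24.1°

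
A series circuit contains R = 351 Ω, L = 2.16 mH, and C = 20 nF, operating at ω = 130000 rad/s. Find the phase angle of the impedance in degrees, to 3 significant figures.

X_L = ωL = 281 Ω
X_C = 1/(ωC) = 385 Ω
Net reactance X = X_L − X_C = -104 Ω
Z = 351 − j104 Ω
|Z| = √(351² + 104²) = 366 Ω
∠Z = arctan(-104/351) = -16.5°

-16.5°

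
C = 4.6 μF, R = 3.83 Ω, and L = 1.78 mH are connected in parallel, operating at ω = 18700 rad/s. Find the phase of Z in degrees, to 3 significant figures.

-12.1°

X_L = ωL = 33.3 Ω
X_C = 1/(ωC) = 11.6 Ω
Parallel: admittances add. Y = 1/R + 1/(jωL) + jωC
Y = (0.261 + j0.0560) S
|Y| = 0.267 S → |Z| = 1/|Y| = 3.74 Ω, ∠Z = −∠Y = -12.1°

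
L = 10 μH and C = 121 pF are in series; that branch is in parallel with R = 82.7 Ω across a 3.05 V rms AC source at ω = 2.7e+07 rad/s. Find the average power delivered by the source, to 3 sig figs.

112 mW

X_L = ωL = 270 Ω
X_C = 1/(ωC) = 306 Ω
Branch 1: Z₁ = R = 82.7 Ω
Branch 2 (series LC): Z₂ = j(X_L − X_C) = −j36.1 Ω
Parallel: Z = Z₁Z₂/(Z₁+Z₂), |Z| = 33.1 Ω, ∠Z = -66.4°
I = V/|Z| = 92.2 mA
P = VI cos φ = 3.05 × 0.0922 × cos(-66.4°) = 112 mW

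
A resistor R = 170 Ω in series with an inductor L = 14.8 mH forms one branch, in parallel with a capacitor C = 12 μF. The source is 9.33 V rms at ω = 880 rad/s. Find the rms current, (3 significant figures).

109 mA

X_L = ωL = 13.0 Ω
X_C = 1/(ωC) = 94.7 Ω
Branch 1 (R+jX_L): Z₁ = 170 + j13.0 Ω, |Z₁| = 170 Ω
Branch 2 (−jX_C): Z₂ = −j94.7 Ω
Parallel: Z = Z₁Z₂/(Z₁+Z₂), |Z| = 85.6 Ω, ∠Z = -60.0°
I = V/|Z| = 9.33/85.6 = 109 mA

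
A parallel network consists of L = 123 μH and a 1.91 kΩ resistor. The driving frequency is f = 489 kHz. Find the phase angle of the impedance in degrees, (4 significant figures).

ω = 2πf = 3.072e+06 rad/s
X_L = ωL = 377.9 Ω
Parallel: admittances add. Y = 1/R + 1/(jωL)
Y = (0.0005236 − j0.002646) S
|Y| = 0.002697 S → |Z| = 1/|Y| = 370.7 Ω, ∠Z = −∠Y = 78.81°

78.81°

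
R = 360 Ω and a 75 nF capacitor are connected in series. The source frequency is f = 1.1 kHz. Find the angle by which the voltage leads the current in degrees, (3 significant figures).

-79.4°

ω = 2πf = 6912 rad/s
X_C = 1/(ωC) = 1930 Ω
Z = 360 − j1930 Ω
|Z| = √(360² + 1930²) = 1960 Ω
∠Z = arctan(-1930/360) = -79.4°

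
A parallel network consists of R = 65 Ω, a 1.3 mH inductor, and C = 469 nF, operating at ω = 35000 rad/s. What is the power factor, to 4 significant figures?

X_L = ωL = 45.50 Ω
X_C = 1/(ωC) = 60.92 Ω
Parallel: admittances add. Y = 1/R + 1/(jωL) + jωC
Y = (0.01538 − j0.005563) S
|Y| = 0.01636 S → |Z| = 1/|Y| = 61.13 Ω, ∠Z = −∠Y = 19.88°
cos φ = cos(19.88°) = 0.9404

0.9404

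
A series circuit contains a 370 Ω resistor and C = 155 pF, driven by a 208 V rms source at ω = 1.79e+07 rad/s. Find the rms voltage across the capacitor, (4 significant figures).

X_C = 1/(ωC) = 360.4 Ω
Z = 370.0 − j360.4 Ω
|Z| = √(370.0² + 360.4²) = 516.5 Ω
I = V/|Z| = 402.7 mA
V_C = I·|Z_C| = 0.4027 × 360.4 = 145.1 V

145.1 V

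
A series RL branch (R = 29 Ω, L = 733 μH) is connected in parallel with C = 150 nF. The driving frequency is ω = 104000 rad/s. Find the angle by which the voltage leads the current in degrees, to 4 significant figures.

X_L = ωL = 76.23 Ω
X_C = 1/(ωC) = 64.10 Ω
Branch 1 (R+jX_L): Z₁ = 29.00 + j76.23 Ω, |Z₁| = 81.56 Ω
Branch 2 (−jX_C): Z₂ = −j64.10 Ω
Parallel: Z = Z₁Z₂/(Z₁+Z₂), |Z| = 166.3 Ω, ∠Z = -43.53°

-43.53°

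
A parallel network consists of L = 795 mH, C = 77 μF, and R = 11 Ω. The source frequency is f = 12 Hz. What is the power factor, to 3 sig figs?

ω = 2πf = 75.40 rad/s
X_L = ωL = 59.9 Ω
X_C = 1/(ωC) = 172 Ω
Parallel: admittances add. Y = 1/R + 1/(jωL) + jωC
Y = (0.0909 − j0.0109) S
|Y| = 0.0916 S → |Z| = 1/|Y| = 10.9 Ω, ∠Z = −∠Y = 6.82°
cos φ = cos(6.82°) = 0.993

0.993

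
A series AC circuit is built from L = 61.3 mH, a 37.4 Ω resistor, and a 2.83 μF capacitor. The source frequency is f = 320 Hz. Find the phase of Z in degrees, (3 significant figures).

ω = 2πf = 2011 rad/s
X_L = ωL = 123 Ω
X_C = 1/(ωC) = 176 Ω
Net reactance X = X_L − X_C = -52.5 Ω
Z = 37.4 − j52.5 Ω
|Z| = √(37.4² + 52.5²) = 64.5 Ω
∠Z = arctan(-52.5/37.4) = -54.5°

-54.5°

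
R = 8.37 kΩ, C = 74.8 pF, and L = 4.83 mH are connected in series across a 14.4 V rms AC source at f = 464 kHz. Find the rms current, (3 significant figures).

ω = 2πf = 2.915e+06 rad/s
X_L = ωL = 14100 Ω
X_C = 1/(ωC) = 4590 Ω
Net reactance X = X_L − X_C = 9500 Ω
Z = 8370 + j9500 Ω
|Z| = √(8370² + 9500²) = 12700 Ω
I = V/|Z| = 14.4/12700 = 1.14 mA

1.14 mA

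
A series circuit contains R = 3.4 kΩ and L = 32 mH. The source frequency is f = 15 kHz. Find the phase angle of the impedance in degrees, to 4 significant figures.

ω = 2πf = 94250 rad/s
X_L = ωL = 3016 Ω
Z = 3400 + j3016 Ω
|Z| = √(3400² + 3016²) = 4545 Ω
∠Z = arctan(3016/3400) = 41.57°

41.57°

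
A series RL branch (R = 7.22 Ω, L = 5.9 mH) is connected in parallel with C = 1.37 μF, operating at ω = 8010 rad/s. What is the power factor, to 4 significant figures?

X_L = ωL = 47.26 Ω
X_C = 1/(ωC) = 91.13 Ω
Branch 1 (R+jX_L): Z₁ = 7.220 + j47.26 Ω, |Z₁| = 47.81 Ω
Branch 2 (−jX_C): Z₂ = −j91.13 Ω
Parallel: Z = Z₁Z₂/(Z₁+Z₂), |Z| = 97.99 Ω, ∠Z = 71.97°
cos φ = cos(71.97°) = 0.3096

0.3096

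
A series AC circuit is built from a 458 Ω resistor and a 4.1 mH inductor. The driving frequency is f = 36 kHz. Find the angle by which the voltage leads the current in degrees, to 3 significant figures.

ω = 2πf = 226200 rad/s
X_L = ωL = 927 Ω
Z = 458 + j927 Ω
|Z| = √(458² + 927²) = 1030 Ω
∠Z = arctan(927/458) = 63.7°

63.7°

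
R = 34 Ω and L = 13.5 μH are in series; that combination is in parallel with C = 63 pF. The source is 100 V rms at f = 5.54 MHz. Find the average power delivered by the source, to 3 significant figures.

ω = 2πf = 3.481e+07 rad/s
X_L = ωL = 470 Ω
X_C = 1/(ωC) = 456 Ω
Branch 1 (R+jX_L): Z₁ = 34.0 + j470 Ω, |Z₁| = 471 Ω
Branch 2 (−jX_C): Z₂ = −j456 Ω
Parallel: Z = Z₁Z₂/(Z₁+Z₂), |Z| = 5850 Ω, ∠Z = -26.4°
I = V/|Z| = 17.1 mA
P = VI cos φ = 100 × 0.0171 × cos(-26.4°) = 1.53 W

1.53 W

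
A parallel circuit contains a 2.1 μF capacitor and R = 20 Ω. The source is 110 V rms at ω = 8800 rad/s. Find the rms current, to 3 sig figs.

5.86 A

X_C = 1/(ωC) = 54.1 Ω
Parallel: admittances add. Y = 1/R + jωC
Y = (0.0500 + j0.0185) S
|Y| = 0.0533 S → |Z| = 1/|Y| = 18.8 Ω, ∠Z = −∠Y = -20.3°
I = V/|Z| = 110/18.8 = 5.86 A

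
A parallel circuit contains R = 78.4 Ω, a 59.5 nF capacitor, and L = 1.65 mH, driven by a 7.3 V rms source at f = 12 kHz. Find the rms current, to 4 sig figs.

96.66 mA

ω = 2πf = 75400 rad/s
X_L = ωL = 124.4 Ω
X_C = 1/(ωC) = 222.9 Ω
Parallel: admittances add. Y = 1/R + 1/(jωL) + jωC
Y = (0.01276 − j0.003552) S
|Y| = 0.01324 S → |Z| = 1/|Y| = 75.53 Ω, ∠Z = −∠Y = 15.56°
I = V/|Z| = 7.3/75.53 = 96.66 mA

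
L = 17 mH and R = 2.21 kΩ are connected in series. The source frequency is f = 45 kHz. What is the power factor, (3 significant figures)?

ω = 2πf = 282700 rad/s
X_L = ωL = 4810 Ω
Z = 2210 + j4810 Ω
|Z| = √(2210² + 4810²) = 5290 Ω
∠Z = arctan(4810/2210) = 65.3°
cos φ = cos(65.3°) = 0.418

0.418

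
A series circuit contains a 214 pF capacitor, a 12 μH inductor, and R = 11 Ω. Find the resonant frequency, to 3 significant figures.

3.14 MHz

ω₀ = 1/√(LC) = 1/√(1.2e-05 × 2.14e-10) = 1.973e+07 rad/s
f₀ = ω₀/(2π) = 3.14 MHz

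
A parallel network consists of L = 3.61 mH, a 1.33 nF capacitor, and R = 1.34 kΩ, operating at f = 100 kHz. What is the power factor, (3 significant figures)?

0.884

ω = 2πf = 628300 rad/s
X_L = ωL = 2270 Ω
X_C = 1/(ωC) = 1200 Ω
Parallel: admittances add. Y = 1/R + 1/(jωL) + jωC
Y = (0.000746 + j0.000395) S
|Y| = 0.000844 S → |Z| = 1/|Y| = 1180 Ω, ∠Z = −∠Y = -27.9°
cos φ = cos(-27.9°) = 0.884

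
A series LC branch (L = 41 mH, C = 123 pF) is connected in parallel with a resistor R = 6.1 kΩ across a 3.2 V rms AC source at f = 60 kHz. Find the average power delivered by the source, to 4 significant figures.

1.679 mW

ω = 2πf = 377000 rad/s
X_L = ωL = 15460 Ω
X_C = 1/(ωC) = 21570 Ω
Branch 1: Z₁ = R = 6100 Ω
Branch 2 (series LC): Z₂ = j(X_L − X_C) = −j6109 Ω
Parallel: Z = Z₁Z₂/(Z₁+Z₂), |Z| = 4317 Ω, ∠Z = -44.96°
I = V/|Z| = 741.3 μA
P = VI cos φ = 3.2 × 0.0007413 × cos(-44.96°) = 1.679 mW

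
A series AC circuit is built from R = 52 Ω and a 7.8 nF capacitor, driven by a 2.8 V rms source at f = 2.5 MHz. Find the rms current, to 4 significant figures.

53.19 mA

ω = 2πf = 1.571e+07 rad/s
X_C = 1/(ωC) = 8.162 Ω
Z = 52.00 − j8.162 Ω
|Z| = √(52.00² + 8.162²) = 52.64 Ω
I = V/|Z| = 2.8/52.64 = 53.19 mA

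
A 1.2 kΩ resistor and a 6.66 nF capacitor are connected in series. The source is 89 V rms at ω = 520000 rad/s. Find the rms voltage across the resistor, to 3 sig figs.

86.5 V

X_C = 1/(ωC) = 289 Ω
Z = 1200 − j289 Ω
|Z| = √(1200² + 289²) = 1230 Ω
I = V/|Z| = 72.1 mA
V_R = I·|Z_R| = 0.0721 × 1200 = 86.5 V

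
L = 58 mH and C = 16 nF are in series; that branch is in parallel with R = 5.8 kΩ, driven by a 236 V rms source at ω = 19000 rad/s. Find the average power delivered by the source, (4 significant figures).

X_L = ωL = 1102 Ω
X_C = 1/(ωC) = 3289 Ω
Branch 1: Z₁ = R = 5800 Ω
Branch 2 (series LC): Z₂ = j(X_L − X_C) = −j2187 Ω
Parallel: Z = Z₁Z₂/(Z₁+Z₂), |Z| = 2047 Ω, ∠Z = -69.34°
I = V/|Z| = 115.3 mA
P = VI cos φ = 236 × 0.1153 × cos(-69.34°) = 9.603 W

9.603 W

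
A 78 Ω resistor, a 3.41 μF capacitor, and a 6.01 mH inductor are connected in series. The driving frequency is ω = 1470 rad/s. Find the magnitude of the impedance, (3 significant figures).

X_L = ωL = 8.83 Ω
X_C = 1/(ωC) = 199 Ω
Net reactance X = X_L − X_C = -191 Ω
Z = 78.0 − j191 Ω
|Z| = √(78.0² + 191²) = 206 Ω

206 Ω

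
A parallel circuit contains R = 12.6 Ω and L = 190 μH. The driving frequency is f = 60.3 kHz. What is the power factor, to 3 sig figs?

ω = 2πf = 378900 rad/s
X_L = ωL = 72.0 Ω
Parallel: admittances add. Y = 1/R + 1/(jωL)
Y = (0.0794 − j0.0139) S
|Y| = 0.0806 S → |Z| = 1/|Y| = 12.4 Ω, ∠Z = −∠Y = 9.93°
cos φ = cos(9.93°) = 0.985

0.985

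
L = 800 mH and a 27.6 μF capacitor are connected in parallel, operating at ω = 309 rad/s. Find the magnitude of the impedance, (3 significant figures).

223 Ω

X_L = ωL = 247 Ω
X_C = 1/(ωC) = 117 Ω
Parallel: admittances add. Y = 1/(jωL) + jωC
Y = (0 + j0.00448) S
|Y| = 0.00448 S → |Z| = 1/|Y| = 223 Ω, ∠Z = −∠Y = -90.0°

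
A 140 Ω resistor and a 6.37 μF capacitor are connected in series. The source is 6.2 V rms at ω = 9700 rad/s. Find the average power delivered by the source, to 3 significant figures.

271 mW

X_C = 1/(ωC) = 16.2 Ω
Z = 140 − j16.2 Ω
|Z| = √(140² + 16.2²) = 141 Ω
∠Z = arctan(-16.2/140) = -6.59°
I = V/|Z| = 44.0 mA
P = VI cos φ = 6.2 × 0.0440 × cos(-6.59°) = 271 mW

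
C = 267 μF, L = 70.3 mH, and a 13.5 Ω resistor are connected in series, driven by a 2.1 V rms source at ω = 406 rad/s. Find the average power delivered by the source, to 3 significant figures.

X_L = ωL = 28.5 Ω
X_C = 1/(ωC) = 9.22 Ω
Net reactance X = X_L − X_C = 19.3 Ω
Z = 13.5 + j19.3 Ω
|Z| = √(13.5² + 19.3²) = 23.6 Ω
∠Z = arctan(19.3/13.5) = 55.1°
I = V/|Z| = 89.1 mA
P = VI cos φ = 2.1 × 0.0891 × cos(55.1°) = 107 mW

107 mW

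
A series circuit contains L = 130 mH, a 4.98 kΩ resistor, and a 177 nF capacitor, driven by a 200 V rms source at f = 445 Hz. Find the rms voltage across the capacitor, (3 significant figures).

ω = 2πf = 2796 rad/s
X_L = ωL = 363 Ω
X_C = 1/(ωC) = 2020 Ω
Net reactance X = X_L − X_C = -1660 Ω
Z = 4980 − j1660 Ω
|Z| = √(4980² + 1660²) = 5250 Ω
I = V/|Z| = 38.1 mA
V_C = I·|Z_C| = 0.0381 × 2020 = 77.0 V

77.0 V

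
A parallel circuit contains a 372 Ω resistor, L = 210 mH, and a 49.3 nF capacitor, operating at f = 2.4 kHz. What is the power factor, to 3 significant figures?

0.988

ω = 2πf = 15080 rad/s
X_L = ωL = 3170 Ω
X_C = 1/(ωC) = 1350 Ω
Parallel: admittances add. Y = 1/R + 1/(jωL) + jωC
Y = (0.00269 + j0.000428) S
|Y| = 0.00272 S → |Z| = 1/|Y| = 367 Ω, ∠Z = −∠Y = -9.04°
cos φ = cos(-9.04°) = 0.988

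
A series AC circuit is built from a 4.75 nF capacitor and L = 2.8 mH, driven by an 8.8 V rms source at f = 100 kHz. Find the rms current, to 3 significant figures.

6.18 mA

ω = 2πf = 628300 rad/s
X_L = ωL = 1760 Ω
X_C = 1/(ωC) = 335 Ω
Net reactance X = X_L − X_C = 1420 Ω
Z = j1420 Ω
|Z| = √(0² + 1420²) = 1420 Ω
I = V/|Z| = 8.8/1420 = 6.18 mA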